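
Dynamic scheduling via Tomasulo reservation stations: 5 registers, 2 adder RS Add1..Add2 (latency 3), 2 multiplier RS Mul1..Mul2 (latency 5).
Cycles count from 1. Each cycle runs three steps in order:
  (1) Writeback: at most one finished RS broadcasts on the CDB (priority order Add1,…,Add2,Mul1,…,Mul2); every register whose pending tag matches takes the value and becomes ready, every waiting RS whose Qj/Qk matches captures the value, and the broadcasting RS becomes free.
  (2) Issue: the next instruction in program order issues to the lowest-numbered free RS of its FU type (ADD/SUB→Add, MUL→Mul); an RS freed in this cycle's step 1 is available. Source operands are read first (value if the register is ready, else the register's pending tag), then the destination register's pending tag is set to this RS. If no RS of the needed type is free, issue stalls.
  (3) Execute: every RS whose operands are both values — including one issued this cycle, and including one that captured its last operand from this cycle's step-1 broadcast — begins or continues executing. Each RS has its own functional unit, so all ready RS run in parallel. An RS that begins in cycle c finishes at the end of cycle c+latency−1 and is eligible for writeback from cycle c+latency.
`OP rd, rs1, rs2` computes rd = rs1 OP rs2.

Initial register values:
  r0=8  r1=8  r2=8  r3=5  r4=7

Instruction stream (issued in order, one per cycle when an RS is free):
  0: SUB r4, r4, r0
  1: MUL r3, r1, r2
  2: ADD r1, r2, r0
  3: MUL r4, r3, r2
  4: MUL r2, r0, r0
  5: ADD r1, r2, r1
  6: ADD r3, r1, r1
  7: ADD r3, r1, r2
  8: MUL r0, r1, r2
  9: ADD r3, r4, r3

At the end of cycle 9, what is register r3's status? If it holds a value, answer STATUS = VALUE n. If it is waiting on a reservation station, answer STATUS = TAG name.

  c1: issue SUB r4<-Add1  regs: r0:8,r1:8,r2:8,r3:5,r4:Add1
  c2: issue MUL r3<-Mul1  regs: r0:8,r1:8,r2:8,r3:Mul1,r4:Add1
  c3: issue ADD r1<-Add2  regs: r0:8,r1:Add2,r2:8,r3:Mul1,r4:Add1
  c4: CDB Add1=-1; issue MUL r4<-Mul2  regs: r0:8,r1:Add2,r2:8,r3:Mul1,r4:Mul2
  c5: stall  regs: r0:8,r1:Add2,r2:8,r3:Mul1,r4:Mul2
  c6: CDB Add2=16; stall  regs: r0:8,r1:16,r2:8,r3:Mul1,r4:Mul2
  c7: CDB Mul1=64; issue MUL r2<-Mul1  regs: r0:8,r1:16,r2:Mul1,r3:64,r4:Mul2
  c8: issue ADD r1<-Add1  regs: r0:8,r1:Add1,r2:Mul1,r3:64,r4:Mul2
  c9: issue ADD r3<-Add2  regs: r0:8,r1:Add1,r2:Mul1,r3:Add2,r4:Mul2

STATUS = TAG Add2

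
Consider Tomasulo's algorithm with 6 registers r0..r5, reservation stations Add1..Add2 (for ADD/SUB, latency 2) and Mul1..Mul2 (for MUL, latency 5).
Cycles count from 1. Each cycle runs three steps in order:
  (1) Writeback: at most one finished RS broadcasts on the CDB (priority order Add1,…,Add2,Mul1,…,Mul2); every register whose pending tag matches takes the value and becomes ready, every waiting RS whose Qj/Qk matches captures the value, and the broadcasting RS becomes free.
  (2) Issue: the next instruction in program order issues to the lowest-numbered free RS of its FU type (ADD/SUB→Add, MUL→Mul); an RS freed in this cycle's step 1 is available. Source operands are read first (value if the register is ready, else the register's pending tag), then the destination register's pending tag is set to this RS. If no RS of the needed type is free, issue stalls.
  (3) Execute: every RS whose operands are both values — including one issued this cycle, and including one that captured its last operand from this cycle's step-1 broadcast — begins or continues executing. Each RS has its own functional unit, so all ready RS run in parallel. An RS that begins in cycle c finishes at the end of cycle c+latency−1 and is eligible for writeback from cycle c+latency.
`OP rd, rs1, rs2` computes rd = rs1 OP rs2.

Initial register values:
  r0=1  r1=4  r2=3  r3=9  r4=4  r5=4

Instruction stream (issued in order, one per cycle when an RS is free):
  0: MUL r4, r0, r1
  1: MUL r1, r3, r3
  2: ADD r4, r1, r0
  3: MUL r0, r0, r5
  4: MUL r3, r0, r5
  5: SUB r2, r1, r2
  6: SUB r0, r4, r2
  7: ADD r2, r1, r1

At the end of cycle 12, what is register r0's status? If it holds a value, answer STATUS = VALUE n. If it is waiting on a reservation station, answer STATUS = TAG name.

STATUS = VALUE 4

cycle 1: issue MUL r4<-Mul1 // r0:1,r1:4,r2:3,r3:9,r4:Mul1,r5:4
cycle 2: issue MUL r1<-Mul2 // r0:1,r1:Mul2,r2:3,r3:9,r4:Mul1,r5:4
cycle 3: issue ADD r4<-Add1 // r0:1,r1:Mul2,r2:3,r3:9,r4:Add1,r5:4
cycle 4: stall // r0:1,r1:Mul2,r2:3,r3:9,r4:Add1,r5:4
cycle 5: stall // r0:1,r1:Mul2,r2:3,r3:9,r4:Add1,r5:4
cycle 6: CDB Mul1=4; issue MUL r0<-Mul1 // r0:Mul1,r1:Mul2,r2:3,r3:9,r4:Add1,r5:4
cycle 7: CDB Mul2=81; issue MUL r3<-Mul2 // r0:Mul1,r1:81,r2:3,r3:Mul2,r4:Add1,r5:4
cycle 8: issue SUB r2<-Add2 // r0:Mul1,r1:81,r2:Add2,r3:Mul2,r4:Add1,r5:4
cycle 9: CDB Add1=82; issue SUB r0<-Add1 // r0:Add1,r1:81,r2:Add2,r3:Mul2,r4:82,r5:4
cycle 10: CDB Add2=78; issue ADD r2<-Add2 // r0:Add1,r1:81,r2:Add2,r3:Mul2,r4:82,r5:4
cycle 11: CDB Mul1=4 // r0:Add1,r1:81,r2:Add2,r3:Mul2,r4:82,r5:4
cycle 12: CDB Add1=4 // r0:4,r1:81,r2:Add2,r3:Mul2,r4:82,r5:4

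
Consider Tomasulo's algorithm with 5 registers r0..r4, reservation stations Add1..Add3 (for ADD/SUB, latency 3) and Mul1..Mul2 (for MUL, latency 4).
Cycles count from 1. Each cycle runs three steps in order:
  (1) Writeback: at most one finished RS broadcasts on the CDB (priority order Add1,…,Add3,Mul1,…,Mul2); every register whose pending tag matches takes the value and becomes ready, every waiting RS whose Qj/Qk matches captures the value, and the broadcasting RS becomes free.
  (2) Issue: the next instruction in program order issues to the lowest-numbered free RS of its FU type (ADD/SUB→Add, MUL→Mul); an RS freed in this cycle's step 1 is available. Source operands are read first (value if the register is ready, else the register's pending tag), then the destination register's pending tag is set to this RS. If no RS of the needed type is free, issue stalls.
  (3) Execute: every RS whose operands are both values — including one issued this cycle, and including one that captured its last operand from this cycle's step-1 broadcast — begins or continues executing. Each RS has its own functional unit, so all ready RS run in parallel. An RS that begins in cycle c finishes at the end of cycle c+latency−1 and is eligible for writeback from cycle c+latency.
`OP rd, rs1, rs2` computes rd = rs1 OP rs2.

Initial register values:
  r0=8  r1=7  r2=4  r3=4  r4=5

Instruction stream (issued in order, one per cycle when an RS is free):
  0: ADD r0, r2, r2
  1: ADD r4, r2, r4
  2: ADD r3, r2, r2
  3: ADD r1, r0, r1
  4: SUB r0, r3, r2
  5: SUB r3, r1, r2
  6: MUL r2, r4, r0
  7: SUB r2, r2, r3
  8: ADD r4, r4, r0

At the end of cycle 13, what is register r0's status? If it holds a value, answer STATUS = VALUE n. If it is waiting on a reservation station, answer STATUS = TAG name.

c1: issue ADD r0<-Add1 | r0:Add1,r1:7,r2:4,r3:4,r4:5
c2: issue ADD r4<-Add2 | r0:Add1,r1:7,r2:4,r3:4,r4:Add2
c3: issue ADD r3<-Add3 | r0:Add1,r1:7,r2:4,r3:Add3,r4:Add2
c4: CDB Add1=8; issue ADD r1<-Add1 | r0:8,r1:Add1,r2:4,r3:Add3,r4:Add2
c5: CDB Add2=9; issue SUB r0<-Add2 | r0:Add2,r1:Add1,r2:4,r3:Add3,r4:9
c6: CDB Add3=8; issue SUB r3<-Add3 | r0:Add2,r1:Add1,r2:4,r3:Add3,r4:9
c7: CDB Add1=15; issue MUL r2<-Mul1 | r0:Add2,r1:15,r2:Mul1,r3:Add3,r4:9
c8: issue SUB r2<-Add1 | r0:Add2,r1:15,r2:Add1,r3:Add3,r4:9
c9: CDB Add2=4; issue ADD r4<-Add2 | r0:4,r1:15,r2:Add1,r3:Add3,r4:Add2
c10: CDB Add3=11 | r0:4,r1:15,r2:Add1,r3:11,r4:Add2
c11: - | r0:4,r1:15,r2:Add1,r3:11,r4:Add2
c12: CDB Add2=13 | r0:4,r1:15,r2:Add1,r3:11,r4:13
c13: CDB Mul1=36 | r0:4,r1:15,r2:Add1,r3:11,r4:13

STATUS = VALUE 4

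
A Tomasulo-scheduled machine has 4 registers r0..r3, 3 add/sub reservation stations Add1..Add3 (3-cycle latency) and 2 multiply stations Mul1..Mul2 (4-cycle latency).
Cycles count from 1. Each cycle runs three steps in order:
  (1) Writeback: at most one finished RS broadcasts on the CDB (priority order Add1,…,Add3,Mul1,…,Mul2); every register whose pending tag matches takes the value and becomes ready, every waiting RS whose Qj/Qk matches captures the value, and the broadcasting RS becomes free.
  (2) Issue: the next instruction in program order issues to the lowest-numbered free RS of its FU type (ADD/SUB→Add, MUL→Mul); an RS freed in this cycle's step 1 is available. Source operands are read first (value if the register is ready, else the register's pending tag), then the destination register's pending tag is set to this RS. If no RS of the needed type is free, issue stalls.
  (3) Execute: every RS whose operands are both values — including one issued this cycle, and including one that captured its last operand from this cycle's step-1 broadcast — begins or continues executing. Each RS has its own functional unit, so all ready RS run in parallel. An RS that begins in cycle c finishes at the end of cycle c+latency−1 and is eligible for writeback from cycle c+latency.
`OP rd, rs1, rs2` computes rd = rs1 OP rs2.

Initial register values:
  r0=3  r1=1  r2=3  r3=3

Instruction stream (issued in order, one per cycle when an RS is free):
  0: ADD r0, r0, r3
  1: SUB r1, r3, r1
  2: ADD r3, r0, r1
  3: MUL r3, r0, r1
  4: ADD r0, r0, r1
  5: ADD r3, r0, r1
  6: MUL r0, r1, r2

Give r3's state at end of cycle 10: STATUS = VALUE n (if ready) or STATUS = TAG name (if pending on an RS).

c1: issue ADD r0<-Add1 | r0:Add1,r1:1,r2:3,r3:3
c2: issue SUB r1<-Add2 | r0:Add1,r1:Add2,r2:3,r3:3
c3: issue ADD r3<-Add3 | r0:Add1,r1:Add2,r2:3,r3:Add3
c4: CDB Add1=6; issue MUL r3<-Mul1 | r0:6,r1:Add2,r2:3,r3:Mul1
c5: CDB Add2=2; issue ADD r0<-Add1 | r0:Add1,r1:2,r2:3,r3:Mul1
c6: issue ADD r3<-Add2 | r0:Add1,r1:2,r2:3,r3:Add2
c7: issue MUL r0<-Mul2 | r0:Mul2,r1:2,r2:3,r3:Add2
c8: CDB Add1=8 | r0:Mul2,r1:2,r2:3,r3:Add2
c9: CDB Add3=8 | r0:Mul2,r1:2,r2:3,r3:Add2
c10: CDB Mul1=12 | r0:Mul2,r1:2,r2:3,r3:Add2

STATUS = TAG Add2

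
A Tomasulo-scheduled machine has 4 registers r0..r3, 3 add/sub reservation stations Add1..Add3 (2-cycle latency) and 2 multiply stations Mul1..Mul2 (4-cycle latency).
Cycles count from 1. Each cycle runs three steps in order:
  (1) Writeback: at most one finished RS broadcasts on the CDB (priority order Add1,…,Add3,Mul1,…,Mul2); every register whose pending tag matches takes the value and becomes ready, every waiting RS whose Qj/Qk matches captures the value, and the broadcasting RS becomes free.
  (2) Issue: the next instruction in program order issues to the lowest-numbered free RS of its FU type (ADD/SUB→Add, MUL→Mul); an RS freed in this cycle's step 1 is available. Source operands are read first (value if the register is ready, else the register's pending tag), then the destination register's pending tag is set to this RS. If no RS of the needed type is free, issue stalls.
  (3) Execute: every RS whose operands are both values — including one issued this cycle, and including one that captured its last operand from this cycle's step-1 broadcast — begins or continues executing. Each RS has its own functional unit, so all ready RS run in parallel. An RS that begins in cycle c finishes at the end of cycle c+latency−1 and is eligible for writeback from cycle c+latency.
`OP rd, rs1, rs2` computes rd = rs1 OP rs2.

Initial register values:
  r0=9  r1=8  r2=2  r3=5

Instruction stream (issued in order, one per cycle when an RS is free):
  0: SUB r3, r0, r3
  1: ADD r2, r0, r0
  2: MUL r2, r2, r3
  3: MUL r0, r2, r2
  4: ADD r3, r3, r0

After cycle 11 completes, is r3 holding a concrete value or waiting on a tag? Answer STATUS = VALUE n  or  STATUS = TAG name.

cycle 1: issue SUB r3<-Add1 // r0:9,r1:8,r2:2,r3:Add1
cycle 2: issue ADD r2<-Add2 // r0:9,r1:8,r2:Add2,r3:Add1
cycle 3: CDB Add1=4; issue MUL r2<-Mul1 // r0:9,r1:8,r2:Mul1,r3:4
cycle 4: CDB Add2=18; issue MUL r0<-Mul2 // r0:Mul2,r1:8,r2:Mul1,r3:4
cycle 5: issue ADD r3<-Add1 // r0:Mul2,r1:8,r2:Mul1,r3:Add1
cycle 6: - // r0:Mul2,r1:8,r2:Mul1,r3:Add1
cycle 7: - // r0:Mul2,r1:8,r2:Mul1,r3:Add1
cycle 8: CDB Mul1=72 // r0:Mul2,r1:8,r2:72,r3:Add1
cycle 9: - // r0:Mul2,r1:8,r2:72,r3:Add1
cycle 10: - // r0:Mul2,r1:8,r2:72,r3:Add1
cycle 11: - // r0:Mul2,r1:8,r2:72,r3:Add1

STATUS = TAG Add1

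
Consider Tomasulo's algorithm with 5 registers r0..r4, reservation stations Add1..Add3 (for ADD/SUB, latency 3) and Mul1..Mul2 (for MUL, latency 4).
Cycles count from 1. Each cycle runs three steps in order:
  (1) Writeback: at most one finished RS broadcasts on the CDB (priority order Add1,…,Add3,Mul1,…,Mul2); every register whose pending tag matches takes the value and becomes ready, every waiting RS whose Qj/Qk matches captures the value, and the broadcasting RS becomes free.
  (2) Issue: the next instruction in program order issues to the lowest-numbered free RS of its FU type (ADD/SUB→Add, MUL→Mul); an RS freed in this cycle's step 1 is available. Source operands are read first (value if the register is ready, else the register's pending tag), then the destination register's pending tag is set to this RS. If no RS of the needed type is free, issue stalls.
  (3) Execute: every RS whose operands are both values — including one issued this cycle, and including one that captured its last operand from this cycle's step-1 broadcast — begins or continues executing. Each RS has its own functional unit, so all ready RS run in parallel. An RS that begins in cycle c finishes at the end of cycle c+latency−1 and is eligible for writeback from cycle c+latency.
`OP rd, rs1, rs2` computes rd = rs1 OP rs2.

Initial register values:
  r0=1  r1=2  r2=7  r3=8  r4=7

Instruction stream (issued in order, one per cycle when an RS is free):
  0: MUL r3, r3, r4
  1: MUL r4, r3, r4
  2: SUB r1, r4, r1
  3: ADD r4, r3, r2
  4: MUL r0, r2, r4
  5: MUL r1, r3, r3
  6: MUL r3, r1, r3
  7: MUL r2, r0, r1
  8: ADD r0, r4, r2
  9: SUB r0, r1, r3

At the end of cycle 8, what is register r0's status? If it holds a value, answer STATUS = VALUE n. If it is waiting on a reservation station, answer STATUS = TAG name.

cycle 1: issue MUL r3<-Mul1 // r0:1,r1:2,r2:7,r3:Mul1,r4:7
cycle 2: issue MUL r4<-Mul2 // r0:1,r1:2,r2:7,r3:Mul1,r4:Mul2
cycle 3: issue SUB r1<-Add1 // r0:1,r1:Add1,r2:7,r3:Mul1,r4:Mul2
cycle 4: issue ADD r4<-Add2 // r0:1,r1:Add1,r2:7,r3:Mul1,r4:Add2
cycle 5: CDB Mul1=56; issue MUL r0<-Mul1 // r0:Mul1,r1:Add1,r2:7,r3:56,r4:Add2
cycle 6: stall // r0:Mul1,r1:Add1,r2:7,r3:56,r4:Add2
cycle 7: stall // r0:Mul1,r1:Add1,r2:7,r3:56,r4:Add2
cycle 8: CDB Add2=63; stall // r0:Mul1,r1:Add1,r2:7,r3:56,r4:63

STATUS = TAG Mul1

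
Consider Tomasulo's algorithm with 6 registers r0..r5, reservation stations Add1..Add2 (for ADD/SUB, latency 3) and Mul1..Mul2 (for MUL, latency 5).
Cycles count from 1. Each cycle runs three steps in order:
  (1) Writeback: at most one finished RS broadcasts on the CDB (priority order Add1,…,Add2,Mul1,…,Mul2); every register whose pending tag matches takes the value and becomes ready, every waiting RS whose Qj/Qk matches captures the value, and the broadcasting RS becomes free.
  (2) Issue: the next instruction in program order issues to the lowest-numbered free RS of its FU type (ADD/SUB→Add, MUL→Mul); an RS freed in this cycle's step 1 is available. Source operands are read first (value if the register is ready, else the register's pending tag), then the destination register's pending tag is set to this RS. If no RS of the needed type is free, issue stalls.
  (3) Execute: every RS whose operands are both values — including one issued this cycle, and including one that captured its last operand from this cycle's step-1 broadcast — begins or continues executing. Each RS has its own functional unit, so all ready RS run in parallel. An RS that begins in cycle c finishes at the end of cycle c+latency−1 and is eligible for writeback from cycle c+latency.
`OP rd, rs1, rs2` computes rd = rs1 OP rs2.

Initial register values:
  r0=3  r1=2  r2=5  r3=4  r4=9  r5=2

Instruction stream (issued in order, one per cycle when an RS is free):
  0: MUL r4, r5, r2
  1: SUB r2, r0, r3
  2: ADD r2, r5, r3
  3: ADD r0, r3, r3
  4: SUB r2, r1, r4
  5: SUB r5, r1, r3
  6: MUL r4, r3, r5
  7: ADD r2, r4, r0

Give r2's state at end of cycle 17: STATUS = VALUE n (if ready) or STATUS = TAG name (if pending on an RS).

STATUS = TAG Add2

c1: issue MUL r4<-Mul1 | r0:3,r1:2,r2:5,r3:4,r4:Mul1,r5:2
c2: issue SUB r2<-Add1 | r0:3,r1:2,r2:Add1,r3:4,r4:Mul1,r5:2
c3: issue ADD r2<-Add2 | r0:3,r1:2,r2:Add2,r3:4,r4:Mul1,r5:2
c4: stall | r0:3,r1:2,r2:Add2,r3:4,r4:Mul1,r5:2
c5: CDB Add1=-1; issue ADD r0<-Add1 | r0:Add1,r1:2,r2:Add2,r3:4,r4:Mul1,r5:2
c6: CDB Add2=6; issue SUB r2<-Add2 | r0:Add1,r1:2,r2:Add2,r3:4,r4:Mul1,r5:2
c7: CDB Mul1=10; stall | r0:Add1,r1:2,r2:Add2,r3:4,r4:10,r5:2
c8: CDB Add1=8; issue SUB r5<-Add1 | r0:8,r1:2,r2:Add2,r3:4,r4:10,r5:Add1
c9: issue MUL r4<-Mul1 | r0:8,r1:2,r2:Add2,r3:4,r4:Mul1,r5:Add1
c10: CDB Add2=-8; issue ADD r2<-Add2 | r0:8,r1:2,r2:Add2,r3:4,r4:Mul1,r5:Add1
c11: CDB Add1=-2 | r0:8,r1:2,r2:Add2,r3:4,r4:Mul1,r5:-2
c12: - | r0:8,r1:2,r2:Add2,r3:4,r4:Mul1,r5:-2
c13: - | r0:8,r1:2,r2:Add2,r3:4,r4:Mul1,r5:-2
c14: - | r0:8,r1:2,r2:Add2,r3:4,r4:Mul1,r5:-2
c15: - | r0:8,r1:2,r2:Add2,r3:4,r4:Mul1,r5:-2
c16: CDB Mul1=-8 | r0:8,r1:2,r2:Add2,r3:4,r4:-8,r5:-2
c17: - | r0:8,r1:2,r2:Add2,r3:4,r4:-8,r5:-2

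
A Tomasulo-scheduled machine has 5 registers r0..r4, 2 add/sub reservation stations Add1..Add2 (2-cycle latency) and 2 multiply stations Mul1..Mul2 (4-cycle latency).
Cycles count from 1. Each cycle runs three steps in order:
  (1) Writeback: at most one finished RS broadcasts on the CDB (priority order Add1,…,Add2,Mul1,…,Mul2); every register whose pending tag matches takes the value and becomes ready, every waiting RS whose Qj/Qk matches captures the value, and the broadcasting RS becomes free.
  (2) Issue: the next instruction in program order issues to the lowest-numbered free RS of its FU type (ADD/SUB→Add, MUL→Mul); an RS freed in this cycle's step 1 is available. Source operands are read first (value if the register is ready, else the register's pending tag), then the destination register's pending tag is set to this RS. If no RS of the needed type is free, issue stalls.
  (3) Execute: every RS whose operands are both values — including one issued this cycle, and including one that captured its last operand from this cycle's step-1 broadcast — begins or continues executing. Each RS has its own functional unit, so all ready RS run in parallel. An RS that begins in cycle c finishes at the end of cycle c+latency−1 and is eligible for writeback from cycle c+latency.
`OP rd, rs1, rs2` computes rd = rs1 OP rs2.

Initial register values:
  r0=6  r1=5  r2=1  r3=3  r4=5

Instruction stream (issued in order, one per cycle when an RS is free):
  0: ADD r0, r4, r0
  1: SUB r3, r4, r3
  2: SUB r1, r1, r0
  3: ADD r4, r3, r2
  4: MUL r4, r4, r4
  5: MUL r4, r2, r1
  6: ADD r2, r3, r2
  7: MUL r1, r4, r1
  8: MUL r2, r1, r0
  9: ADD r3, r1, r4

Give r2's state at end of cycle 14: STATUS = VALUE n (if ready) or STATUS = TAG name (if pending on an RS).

STATUS = TAG Mul2

  c1: issue ADD r0<-Add1  regs: r0:Add1,r1:5,r2:1,r3:3,r4:5
  c2: issue SUB r3<-Add2  regs: r0:Add1,r1:5,r2:1,r3:Add2,r4:5
  c3: CDB Add1=11; issue SUB r1<-Add1  regs: r0:11,r1:Add1,r2:1,r3:Add2,r4:5
  c4: CDB Add2=2; issue ADD r4<-Add2  regs: r0:11,r1:Add1,r2:1,r3:2,r4:Add2
  c5: CDB Add1=-6; issue MUL r4<-Mul1  regs: r0:11,r1:-6,r2:1,r3:2,r4:Mul1
  c6: CDB Add2=3; issue MUL r4<-Mul2  regs: r0:11,r1:-6,r2:1,r3:2,r4:Mul2
  c7: issue ADD r2<-Add1  regs: r0:11,r1:-6,r2:Add1,r3:2,r4:Mul2
  c8: stall  regs: r0:11,r1:-6,r2:Add1,r3:2,r4:Mul2
  c9: CDB Add1=3; stall  regs: r0:11,r1:-6,r2:3,r3:2,r4:Mul2
  c10: CDB Mul1=9; issue MUL r1<-Mul1  regs: r0:11,r1:Mul1,r2:3,r3:2,r4:Mul2
  c11: CDB Mul2=-6; issue MUL r2<-Mul2  regs: r0:11,r1:Mul1,r2:Mul2,r3:2,r4:-6
  c12: issue ADD r3<-Add1  regs: r0:11,r1:Mul1,r2:Mul2,r3:Add1,r4:-6
  c13: -  regs: r0:11,r1:Mul1,r2:Mul2,r3:Add1,r4:-6
  c14: -  regs: r0:11,r1:Mul1,r2:Mul2,r3:Add1,r4:-6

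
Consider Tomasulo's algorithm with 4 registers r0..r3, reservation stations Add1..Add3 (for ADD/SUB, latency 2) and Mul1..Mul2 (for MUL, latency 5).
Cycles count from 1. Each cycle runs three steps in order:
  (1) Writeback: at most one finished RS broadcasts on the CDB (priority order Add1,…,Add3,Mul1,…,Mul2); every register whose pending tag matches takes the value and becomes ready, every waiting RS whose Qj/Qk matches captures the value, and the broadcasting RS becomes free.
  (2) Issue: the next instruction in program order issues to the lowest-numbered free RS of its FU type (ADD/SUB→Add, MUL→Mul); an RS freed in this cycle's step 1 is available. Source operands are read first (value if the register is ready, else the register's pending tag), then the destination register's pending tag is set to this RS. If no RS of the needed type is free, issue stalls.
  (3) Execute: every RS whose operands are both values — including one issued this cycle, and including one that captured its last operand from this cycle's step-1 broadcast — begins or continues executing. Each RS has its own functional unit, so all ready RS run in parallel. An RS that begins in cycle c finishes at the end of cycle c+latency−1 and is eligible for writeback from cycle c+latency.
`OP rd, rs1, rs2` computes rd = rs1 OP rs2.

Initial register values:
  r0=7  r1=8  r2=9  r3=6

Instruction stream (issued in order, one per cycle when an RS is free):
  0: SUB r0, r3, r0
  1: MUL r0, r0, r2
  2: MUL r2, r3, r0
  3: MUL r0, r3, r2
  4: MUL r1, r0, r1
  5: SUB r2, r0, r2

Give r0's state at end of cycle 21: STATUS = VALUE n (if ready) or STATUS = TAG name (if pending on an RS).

STATUS = VALUE -324

cycle 1: issue SUB r0<-Add1 // r0:Add1,r1:8,r2:9,r3:6
cycle 2: issue MUL r0<-Mul1 // r0:Mul1,r1:8,r2:9,r3:6
cycle 3: CDB Add1=-1; issue MUL r2<-Mul2 // r0:Mul1,r1:8,r2:Mul2,r3:6
cycle 4: stall // r0:Mul1,r1:8,r2:Mul2,r3:6
cycle 5: stall // r0:Mul1,r1:8,r2:Mul2,r3:6
cycle 6: stall // r0:Mul1,r1:8,r2:Mul2,r3:6
cycle 7: stall // r0:Mul1,r1:8,r2:Mul2,r3:6
cycle 8: CDB Mul1=-9; issue MUL r0<-Mul1 // r0:Mul1,r1:8,r2:Mul2,r3:6
cycle 9: stall // r0:Mul1,r1:8,r2:Mul2,r3:6
cycle 10: stall // r0:Mul1,r1:8,r2:Mul2,r3:6
cycle 11: stall // r0:Mul1,r1:8,r2:Mul2,r3:6
cycle 12: stall // r0:Mul1,r1:8,r2:Mul2,r3:6
cycle 13: CDB Mul2=-54; issue MUL r1<-Mul2 // r0:Mul1,r1:Mul2,r2:-54,r3:6
cycle 14: issue SUB r2<-Add1 // r0:Mul1,r1:Mul2,r2:Add1,r3:6
cycle 15: - // r0:Mul1,r1:Mul2,r2:Add1,r3:6
cycle 16: - // r0:Mul1,r1:Mul2,r2:Add1,r3:6
cycle 17: - // r0:Mul1,r1:Mul2,r2:Add1,r3:6
cycle 18: CDB Mul1=-324 // r0:-324,r1:Mul2,r2:Add1,r3:6
cycle 19: - // r0:-324,r1:Mul2,r2:Add1,r3:6
cycle 20: CDB Add1=-270 // r0:-324,r1:Mul2,r2:-270,r3:6
cycle 21: - // r0:-324,r1:Mul2,r2:-270,r3:6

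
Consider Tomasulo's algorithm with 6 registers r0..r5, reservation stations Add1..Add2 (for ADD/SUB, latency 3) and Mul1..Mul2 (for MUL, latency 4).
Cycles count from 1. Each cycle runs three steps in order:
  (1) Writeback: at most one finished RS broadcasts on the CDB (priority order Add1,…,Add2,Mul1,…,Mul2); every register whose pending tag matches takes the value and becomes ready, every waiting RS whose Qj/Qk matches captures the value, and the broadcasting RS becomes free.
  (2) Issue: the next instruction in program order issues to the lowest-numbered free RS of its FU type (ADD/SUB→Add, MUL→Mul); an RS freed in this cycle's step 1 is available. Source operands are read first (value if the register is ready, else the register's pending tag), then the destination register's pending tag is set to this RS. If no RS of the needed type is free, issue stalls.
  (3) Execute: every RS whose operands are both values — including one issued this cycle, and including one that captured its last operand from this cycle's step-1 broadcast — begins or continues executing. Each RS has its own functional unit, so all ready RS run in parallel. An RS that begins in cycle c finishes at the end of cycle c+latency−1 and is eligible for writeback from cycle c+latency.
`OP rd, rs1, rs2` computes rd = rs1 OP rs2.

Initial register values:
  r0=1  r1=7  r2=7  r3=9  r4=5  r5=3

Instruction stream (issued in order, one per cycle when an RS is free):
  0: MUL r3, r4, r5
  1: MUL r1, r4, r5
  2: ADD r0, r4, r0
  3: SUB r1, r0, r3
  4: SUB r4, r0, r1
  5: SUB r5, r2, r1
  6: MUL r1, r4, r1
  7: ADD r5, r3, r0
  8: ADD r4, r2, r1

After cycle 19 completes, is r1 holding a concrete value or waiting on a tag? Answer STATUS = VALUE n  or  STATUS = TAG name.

STATUS = VALUE -135

  c1: issue MUL r3<-Mul1  regs: r0:1,r1:7,r2:7,r3:Mul1,r4:5,r5:3
  c2: issue MUL r1<-Mul2  regs: r0:1,r1:Mul2,r2:7,r3:Mul1,r4:5,r5:3
  c3: issue ADD r0<-Add1  regs: r0:Add1,r1:Mul2,r2:7,r3:Mul1,r4:5,r5:3
  c4: issue SUB r1<-Add2  regs: r0:Add1,r1:Add2,r2:7,r3:Mul1,r4:5,r5:3
  c5: CDB Mul1=15; stall  regs: r0:Add1,r1:Add2,r2:7,r3:15,r4:5,r5:3
  c6: CDB Add1=6; issue SUB r4<-Add1  regs: r0:6,r1:Add2,r2:7,r3:15,r4:Add1,r5:3
  c7: CDB Mul2=15; stall  regs: r0:6,r1:Add2,r2:7,r3:15,r4:Add1,r5:3
  c8: stall  regs: r0:6,r1:Add2,r2:7,r3:15,r4:Add1,r5:3
  c9: CDB Add2=-9; issue SUB r5<-Add2  regs: r0:6,r1:-9,r2:7,r3:15,r4:Add1,r5:Add2
  c10: issue MUL r1<-Mul1  regs: r0:6,r1:Mul1,r2:7,r3:15,r4:Add1,r5:Add2
  c11: stall  regs: r0:6,r1:Mul1,r2:7,r3:15,r4:Add1,r5:Add2
  c12: CDB Add1=15; issue ADD r5<-Add1  regs: r0:6,r1:Mul1,r2:7,r3:15,r4:15,r5:Add1
  c13: CDB Add2=16; issue ADD r4<-Add2  regs: r0:6,r1:Mul1,r2:7,r3:15,r4:Add2,r5:Add1
  c14: -  regs: r0:6,r1:Mul1,r2:7,r3:15,r4:Add2,r5:Add1
  c15: CDB Add1=21  regs: r0:6,r1:Mul1,r2:7,r3:15,r4:Add2,r5:21
  c16: CDB Mul1=-135  regs: r0:6,r1:-135,r2:7,r3:15,r4:Add2,r5:21
  c17: -  regs: r0:6,r1:-135,r2:7,r3:15,r4:Add2,r5:21
  c18: -  regs: r0:6,r1:-135,r2:7,r3:15,r4:Add2,r5:21
  c19: CDB Add2=-128  regs: r0:6,r1:-135,r2:7,r3:15,r4:-128,r5:21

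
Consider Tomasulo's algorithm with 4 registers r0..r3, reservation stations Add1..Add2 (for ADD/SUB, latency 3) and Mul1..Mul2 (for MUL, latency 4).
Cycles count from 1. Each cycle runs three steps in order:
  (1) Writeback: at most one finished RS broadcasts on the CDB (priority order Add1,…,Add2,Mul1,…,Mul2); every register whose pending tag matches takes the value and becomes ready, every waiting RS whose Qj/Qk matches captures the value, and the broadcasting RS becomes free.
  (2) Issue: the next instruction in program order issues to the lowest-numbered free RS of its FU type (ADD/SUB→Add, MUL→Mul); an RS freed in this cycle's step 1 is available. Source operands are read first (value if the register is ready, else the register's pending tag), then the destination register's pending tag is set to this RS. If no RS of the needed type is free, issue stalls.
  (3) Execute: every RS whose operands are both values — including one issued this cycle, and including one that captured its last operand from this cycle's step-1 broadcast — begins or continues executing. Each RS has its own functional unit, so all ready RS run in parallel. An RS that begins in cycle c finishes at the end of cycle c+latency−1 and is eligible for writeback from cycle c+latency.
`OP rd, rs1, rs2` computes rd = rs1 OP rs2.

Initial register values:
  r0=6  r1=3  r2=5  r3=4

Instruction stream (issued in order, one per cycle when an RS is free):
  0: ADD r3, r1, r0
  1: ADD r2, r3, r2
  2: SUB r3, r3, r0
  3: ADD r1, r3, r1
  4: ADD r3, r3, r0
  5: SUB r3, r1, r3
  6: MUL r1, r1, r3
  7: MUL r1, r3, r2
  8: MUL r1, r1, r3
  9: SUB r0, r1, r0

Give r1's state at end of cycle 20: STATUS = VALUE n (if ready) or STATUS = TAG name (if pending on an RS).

  c1: issue ADD r3<-Add1  regs: r0:6,r1:3,r2:5,r3:Add1
  c2: issue ADD r2<-Add2  regs: r0:6,r1:3,r2:Add2,r3:Add1
  c3: stall  regs: r0:6,r1:3,r2:Add2,r3:Add1
  c4: CDB Add1=9; issue SUB r3<-Add1  regs: r0:6,r1:3,r2:Add2,r3:Add1
  c5: stall  regs: r0:6,r1:3,r2:Add2,r3:Add1
  c6: stall  regs: r0:6,r1:3,r2:Add2,r3:Add1
  c7: CDB Add1=3; issue ADD r1<-Add1  regs: r0:6,r1:Add1,r2:Add2,r3:3
  c8: CDB Add2=14; issue ADD r3<-Add2  regs: r0:6,r1:Add1,r2:14,r3:Add2
  c9: stall  regs: r0:6,r1:Add1,r2:14,r3:Add2
  c10: CDB Add1=6; issue SUB r3<-Add1  regs: r0:6,r1:6,r2:14,r3:Add1
  c11: CDB Add2=9; issue MUL r1<-Mul1  regs: r0:6,r1:Mul1,r2:14,r3:Add1
  c12: issue MUL r1<-Mul2  regs: r0:6,r1:Mul2,r2:14,r3:Add1
  c13: stall  regs: r0:6,r1:Mul2,r2:14,r3:Add1
  c14: CDB Add1=-3; stall  regs: r0:6,r1:Mul2,r2:14,r3:-3
  c15: stall  regs: r0:6,r1:Mul2,r2:14,r3:-3
  c16: stall  regs: r0:6,r1:Mul2,r2:14,r3:-3
  c17: stall  regs: r0:6,r1:Mul2,r2:14,r3:-3
  c18: CDB Mul1=-18; issue MUL r1<-Mul1  regs: r0:6,r1:Mul1,r2:14,r3:-3
  c19: CDB Mul2=-42; issue SUB r0<-Add1  regs: r0:Add1,r1:Mul1,r2:14,r3:-3
  c20: -  regs: r0:Add1,r1:Mul1,r2:14,r3:-3

STATUS = TAG Mul1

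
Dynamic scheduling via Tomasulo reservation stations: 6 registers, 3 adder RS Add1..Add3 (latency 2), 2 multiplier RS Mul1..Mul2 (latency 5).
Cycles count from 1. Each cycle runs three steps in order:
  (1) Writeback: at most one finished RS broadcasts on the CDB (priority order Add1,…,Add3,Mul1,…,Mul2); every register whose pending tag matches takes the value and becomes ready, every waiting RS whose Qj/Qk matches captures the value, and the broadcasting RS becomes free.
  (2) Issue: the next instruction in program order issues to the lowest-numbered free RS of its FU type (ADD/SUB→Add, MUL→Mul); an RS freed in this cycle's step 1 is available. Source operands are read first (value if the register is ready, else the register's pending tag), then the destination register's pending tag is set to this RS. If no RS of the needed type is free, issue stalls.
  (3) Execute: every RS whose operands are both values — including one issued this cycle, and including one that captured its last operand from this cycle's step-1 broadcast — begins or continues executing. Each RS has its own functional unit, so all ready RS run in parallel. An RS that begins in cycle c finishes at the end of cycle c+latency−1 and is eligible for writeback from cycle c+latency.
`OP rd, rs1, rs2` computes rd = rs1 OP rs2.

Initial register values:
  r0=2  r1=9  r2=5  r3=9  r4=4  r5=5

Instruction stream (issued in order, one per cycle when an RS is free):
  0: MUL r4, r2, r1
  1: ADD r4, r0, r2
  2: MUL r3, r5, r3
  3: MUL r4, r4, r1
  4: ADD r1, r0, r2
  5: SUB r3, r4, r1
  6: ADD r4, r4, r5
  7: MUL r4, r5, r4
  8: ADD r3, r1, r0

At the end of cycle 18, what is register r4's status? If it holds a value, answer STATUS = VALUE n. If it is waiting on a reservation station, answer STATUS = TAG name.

  c1: issue MUL r4<-Mul1  regs: r0:2,r1:9,r2:5,r3:9,r4:Mul1,r5:5
  c2: issue ADD r4<-Add1  regs: r0:2,r1:9,r2:5,r3:9,r4:Add1,r5:5
  c3: issue MUL r3<-Mul2  regs: r0:2,r1:9,r2:5,r3:Mul2,r4:Add1,r5:5
  c4: CDB Add1=7; stall  regs: r0:2,r1:9,r2:5,r3:Mul2,r4:7,r5:5
  c5: stall  regs: r0:2,r1:9,r2:5,r3:Mul2,r4:7,r5:5
  c6: CDB Mul1=45; issue MUL r4<-Mul1  regs: r0:2,r1:9,r2:5,r3:Mul2,r4:Mul1,r5:5
  c7: issue ADD r1<-Add1  regs: r0:2,r1:Add1,r2:5,r3:Mul2,r4:Mul1,r5:5
  c8: CDB Mul2=45; issue SUB r3<-Add2  regs: r0:2,r1:Add1,r2:5,r3:Add2,r4:Mul1,r5:5
  c9: CDB Add1=7; issue ADD r4<-Add1  regs: r0:2,r1:7,r2:5,r3:Add2,r4:Add1,r5:5
  c10: issue MUL r4<-Mul2  regs: r0:2,r1:7,r2:5,r3:Add2,r4:Mul2,r5:5
  c11: CDB Mul1=63; issue ADD r3<-Add3  regs: r0:2,r1:7,r2:5,r3:Add3,r4:Mul2,r5:5
  c12: -  regs: r0:2,r1:7,r2:5,r3:Add3,r4:Mul2,r5:5
  c13: CDB Add1=68  regs: r0:2,r1:7,r2:5,r3:Add3,r4:Mul2,r5:5
  c14: CDB Add2=56  regs: r0:2,r1:7,r2:5,r3:Add3,r4:Mul2,r5:5
  c15: CDB Add3=9  regs: r0:2,r1:7,r2:5,r3:9,r4:Mul2,r5:5
  c16: -  regs: r0:2,r1:7,r2:5,r3:9,r4:Mul2,r5:5
  c17: -  regs: r0:2,r1:7,r2:5,r3:9,r4:Mul2,r5:5
  c18: CDB Mul2=340  regs: r0:2,r1:7,r2:5,r3:9,r4:340,r5:5

STATUS = VALUE 340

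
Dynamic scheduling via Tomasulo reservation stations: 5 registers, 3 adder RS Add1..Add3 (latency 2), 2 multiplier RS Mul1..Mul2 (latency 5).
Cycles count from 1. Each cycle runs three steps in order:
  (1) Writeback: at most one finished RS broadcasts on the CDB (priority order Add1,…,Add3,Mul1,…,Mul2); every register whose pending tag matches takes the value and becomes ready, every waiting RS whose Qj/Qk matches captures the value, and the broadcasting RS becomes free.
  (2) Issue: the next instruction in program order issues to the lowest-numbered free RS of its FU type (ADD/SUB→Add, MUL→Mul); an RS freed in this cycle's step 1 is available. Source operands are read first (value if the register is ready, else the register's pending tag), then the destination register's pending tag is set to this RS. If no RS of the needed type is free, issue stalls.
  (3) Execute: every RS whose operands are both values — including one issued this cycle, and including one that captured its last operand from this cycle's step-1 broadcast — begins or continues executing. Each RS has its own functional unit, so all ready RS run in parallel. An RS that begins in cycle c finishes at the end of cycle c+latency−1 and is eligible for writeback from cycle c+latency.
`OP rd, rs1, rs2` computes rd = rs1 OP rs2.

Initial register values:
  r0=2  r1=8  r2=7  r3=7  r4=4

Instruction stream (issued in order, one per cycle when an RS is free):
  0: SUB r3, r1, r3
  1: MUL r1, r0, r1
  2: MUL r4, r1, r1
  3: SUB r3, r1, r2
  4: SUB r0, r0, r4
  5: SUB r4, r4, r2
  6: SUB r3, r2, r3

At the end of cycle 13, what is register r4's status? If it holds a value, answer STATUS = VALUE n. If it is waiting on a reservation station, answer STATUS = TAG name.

STATUS = TAG Add3

  c1: issue SUB r3<-Add1  regs: r0:2,r1:8,r2:7,r3:Add1,r4:4
  c2: issue MUL r1<-Mul1  regs: r0:2,r1:Mul1,r2:7,r3:Add1,r4:4
  c3: CDB Add1=1; issue MUL r4<-Mul2  regs: r0:2,r1:Mul1,r2:7,r3:1,r4:Mul2
  c4: issue SUB r3<-Add1  regs: r0:2,r1:Mul1,r2:7,r3:Add1,r4:Mul2
  c5: issue SUB r0<-Add2  regs: r0:Add2,r1:Mul1,r2:7,r3:Add1,r4:Mul2
  c6: issue SUB r4<-Add3  regs: r0:Add2,r1:Mul1,r2:7,r3:Add1,r4:Add3
  c7: CDB Mul1=16; stall  regs: r0:Add2,r1:16,r2:7,r3:Add1,r4:Add3
  c8: stall  regs: r0:Add2,r1:16,r2:7,r3:Add1,r4:Add3
  c9: CDB Add1=9; issue SUB r3<-Add1  regs: r0:Add2,r1:16,r2:7,r3:Add1,r4:Add3
  c10: -  regs: r0:Add2,r1:16,r2:7,r3:Add1,r4:Add3
  c11: CDB Add1=-2  regs: r0:Add2,r1:16,r2:7,r3:-2,r4:Add3
  c12: CDB Mul2=256  regs: r0:Add2,r1:16,r2:7,r3:-2,r4:Add3
  c13: -  regs: r0:Add2,r1:16,r2:7,r3:-2,r4:Add3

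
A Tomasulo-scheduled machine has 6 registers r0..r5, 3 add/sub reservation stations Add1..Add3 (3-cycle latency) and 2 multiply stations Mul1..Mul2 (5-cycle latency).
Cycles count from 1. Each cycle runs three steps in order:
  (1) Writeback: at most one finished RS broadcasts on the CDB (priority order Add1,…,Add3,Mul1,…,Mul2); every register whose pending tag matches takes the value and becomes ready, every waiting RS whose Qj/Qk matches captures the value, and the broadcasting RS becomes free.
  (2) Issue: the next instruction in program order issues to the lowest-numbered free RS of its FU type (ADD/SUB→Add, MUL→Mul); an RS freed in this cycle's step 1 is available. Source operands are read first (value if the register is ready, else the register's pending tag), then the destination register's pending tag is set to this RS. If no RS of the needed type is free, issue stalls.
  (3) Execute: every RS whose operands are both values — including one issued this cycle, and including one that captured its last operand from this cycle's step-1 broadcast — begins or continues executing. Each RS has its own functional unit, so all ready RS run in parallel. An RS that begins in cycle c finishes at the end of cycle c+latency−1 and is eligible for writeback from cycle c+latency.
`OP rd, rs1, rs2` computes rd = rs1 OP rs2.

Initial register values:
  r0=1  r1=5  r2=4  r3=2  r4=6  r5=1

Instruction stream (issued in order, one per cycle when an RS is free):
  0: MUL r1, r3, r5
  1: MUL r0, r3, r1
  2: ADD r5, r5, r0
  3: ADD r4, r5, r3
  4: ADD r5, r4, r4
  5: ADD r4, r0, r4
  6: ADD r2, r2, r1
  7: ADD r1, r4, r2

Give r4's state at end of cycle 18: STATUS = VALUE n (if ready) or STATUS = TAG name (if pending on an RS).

c1: issue MUL r1<-Mul1 | r0:1,r1:Mul1,r2:4,r3:2,r4:6,r5:1
c2: issue MUL r0<-Mul2 | r0:Mul2,r1:Mul1,r2:4,r3:2,r4:6,r5:1
c3: issue ADD r5<-Add1 | r0:Mul2,r1:Mul1,r2:4,r3:2,r4:6,r5:Add1
c4: issue ADD r4<-Add2 | r0:Mul2,r1:Mul1,r2:4,r3:2,r4:Add2,r5:Add1
c5: issue ADD r5<-Add3 | r0:Mul2,r1:Mul1,r2:4,r3:2,r4:Add2,r5:Add3
c6: CDB Mul1=2; stall | r0:Mul2,r1:2,r2:4,r3:2,r4:Add2,r5:Add3
c7: stall | r0:Mul2,r1:2,r2:4,r3:2,r4:Add2,r5:Add3
c8: stall | r0:Mul2,r1:2,r2:4,r3:2,r4:Add2,r5:Add3
c9: stall | r0:Mul2,r1:2,r2:4,r3:2,r4:Add2,r5:Add3
c10: stall | r0:Mul2,r1:2,r2:4,r3:2,r4:Add2,r5:Add3
c11: CDB Mul2=4; stall | r0:4,r1:2,r2:4,r3:2,r4:Add2,r5:Add3
c12: stall | r0:4,r1:2,r2:4,r3:2,r4:Add2,r5:Add3
c13: stall | r0:4,r1:2,r2:4,r3:2,r4:Add2,r5:Add3
c14: CDB Add1=5; issue ADD r4<-Add1 | r0:4,r1:2,r2:4,r3:2,r4:Add1,r5:Add3
c15: stall | r0:4,r1:2,r2:4,r3:2,r4:Add1,r5:Add3
c16: stall | r0:4,r1:2,r2:4,r3:2,r4:Add1,r5:Add3
c17: CDB Add2=7; issue ADD r2<-Add2 | r0:4,r1:2,r2:Add2,r3:2,r4:Add1,r5:Add3
c18: stall | r0:4,r1:2,r2:Add2,r3:2,r4:Add1,r5:Add3

STATUS = TAG Add1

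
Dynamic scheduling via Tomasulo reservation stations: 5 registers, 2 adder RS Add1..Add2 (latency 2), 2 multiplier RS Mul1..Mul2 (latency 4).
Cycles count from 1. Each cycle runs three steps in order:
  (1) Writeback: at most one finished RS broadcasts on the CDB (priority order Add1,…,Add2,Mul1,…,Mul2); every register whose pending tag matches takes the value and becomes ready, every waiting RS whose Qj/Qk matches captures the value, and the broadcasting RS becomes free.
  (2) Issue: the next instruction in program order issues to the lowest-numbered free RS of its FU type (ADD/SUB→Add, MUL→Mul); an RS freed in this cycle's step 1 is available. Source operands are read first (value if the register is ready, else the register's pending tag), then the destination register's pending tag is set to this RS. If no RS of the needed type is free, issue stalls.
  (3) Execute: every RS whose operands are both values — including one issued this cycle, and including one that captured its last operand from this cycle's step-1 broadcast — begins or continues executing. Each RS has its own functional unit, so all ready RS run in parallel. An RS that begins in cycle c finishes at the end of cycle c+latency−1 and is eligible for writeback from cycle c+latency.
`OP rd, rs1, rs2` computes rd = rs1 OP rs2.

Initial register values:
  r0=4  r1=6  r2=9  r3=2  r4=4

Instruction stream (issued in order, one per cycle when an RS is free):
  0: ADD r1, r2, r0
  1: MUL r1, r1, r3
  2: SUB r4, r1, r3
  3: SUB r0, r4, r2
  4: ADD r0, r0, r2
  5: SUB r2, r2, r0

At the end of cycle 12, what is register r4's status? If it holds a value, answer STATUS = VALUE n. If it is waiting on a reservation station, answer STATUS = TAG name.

cycle 1: issue ADD r1<-Add1 // r0:4,r1:Add1,r2:9,r3:2,r4:4
cycle 2: issue MUL r1<-Mul1 // r0:4,r1:Mul1,r2:9,r3:2,r4:4
cycle 3: CDB Add1=13; issue SUB r4<-Add1 // r0:4,r1:Mul1,r2:9,r3:2,r4:Add1
cycle 4: issue SUB r0<-Add2 // r0:Add2,r1:Mul1,r2:9,r3:2,r4:Add1
cycle 5: stall // r0:Add2,r1:Mul1,r2:9,r3:2,r4:Add1
cycle 6: stall // r0:Add2,r1:Mul1,r2:9,r3:2,r4:Add1
cycle 7: CDB Mul1=26; stall // r0:Add2,r1:26,r2:9,r3:2,r4:Add1
cycle 8: stall // r0:Add2,r1:26,r2:9,r3:2,r4:Add1
cycle 9: CDB Add1=24; issue ADD r0<-Add1 // r0:Add1,r1:26,r2:9,r3:2,r4:24
cycle 10: stall // r0:Add1,r1:26,r2:9,r3:2,r4:24
cycle 11: CDB Add2=15; issue SUB r2<-Add2 // r0:Add1,r1:26,r2:Add2,r3:2,r4:24
cycle 12: - // r0:Add1,r1:26,r2:Add2,r3:2,r4:24

STATUS = VALUE 24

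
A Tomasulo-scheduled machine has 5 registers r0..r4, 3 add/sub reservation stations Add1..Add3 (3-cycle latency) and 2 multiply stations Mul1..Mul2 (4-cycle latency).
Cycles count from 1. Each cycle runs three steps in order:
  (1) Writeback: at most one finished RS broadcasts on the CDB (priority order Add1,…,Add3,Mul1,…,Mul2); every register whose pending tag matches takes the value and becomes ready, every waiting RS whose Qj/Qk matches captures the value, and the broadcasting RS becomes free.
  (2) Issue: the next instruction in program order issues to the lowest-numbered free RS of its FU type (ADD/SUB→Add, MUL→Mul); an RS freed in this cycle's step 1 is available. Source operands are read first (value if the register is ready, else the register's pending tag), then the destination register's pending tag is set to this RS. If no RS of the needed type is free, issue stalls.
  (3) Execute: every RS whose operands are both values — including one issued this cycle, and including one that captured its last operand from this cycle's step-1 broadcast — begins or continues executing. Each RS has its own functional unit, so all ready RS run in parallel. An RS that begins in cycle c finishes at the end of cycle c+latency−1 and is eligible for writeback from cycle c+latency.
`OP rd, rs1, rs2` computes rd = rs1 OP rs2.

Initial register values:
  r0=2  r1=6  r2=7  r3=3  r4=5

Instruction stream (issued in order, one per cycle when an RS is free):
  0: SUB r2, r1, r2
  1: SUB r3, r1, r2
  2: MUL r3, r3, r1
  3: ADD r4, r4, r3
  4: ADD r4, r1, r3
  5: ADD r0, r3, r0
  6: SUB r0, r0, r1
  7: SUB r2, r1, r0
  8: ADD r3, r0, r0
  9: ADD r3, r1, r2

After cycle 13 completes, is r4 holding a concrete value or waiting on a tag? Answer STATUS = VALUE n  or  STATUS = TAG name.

STATUS = TAG Add3

cycle 1: issue SUB r2<-Add1 // r0:2,r1:6,r2:Add1,r3:3,r4:5
cycle 2: issue SUB r3<-Add2 // r0:2,r1:6,r2:Add1,r3:Add2,r4:5
cycle 3: issue MUL r3<-Mul1 // r0:2,r1:6,r2:Add1,r3:Mul1,r4:5
cycle 4: CDB Add1=-1; issue ADD r4<-Add1 // r0:2,r1:6,r2:-1,r3:Mul1,r4:Add1
cycle 5: issue ADD r4<-Add3 // r0:2,r1:6,r2:-1,r3:Mul1,r4:Add3
cycle 6: stall // r0:2,r1:6,r2:-1,r3:Mul1,r4:Add3
cycle 7: CDB Add2=7; issue ADD r0<-Add2 // r0:Add2,r1:6,r2:-1,r3:Mul1,r4:Add3
cycle 8: stall // r0:Add2,r1:6,r2:-1,r3:Mul1,r4:Add3
cycle 9: stall // r0:Add2,r1:6,r2:-1,r3:Mul1,r4:Add3
cycle 10: stall // r0:Add2,r1:6,r2:-1,r3:Mul1,r4:Add3
cycle 11: CDB Mul1=42; stall // r0:Add2,r1:6,r2:-1,r3:42,r4:Add3
cycle 12: stall // r0:Add2,r1:6,r2:-1,r3:42,r4:Add3
cycle 13: stall // r0:Add2,r1:6,r2:-1,r3:42,r4:Add3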